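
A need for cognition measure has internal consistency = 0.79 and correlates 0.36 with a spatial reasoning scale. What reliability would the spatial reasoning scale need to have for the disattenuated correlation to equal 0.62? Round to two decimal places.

0.43

r_true = r_obs / √(r_xx · r_yy) ⇒ 0.62 = 0.36 / √(0.79 · r_yy).
√(0.79 · r_yy) = 0.36 / 0.62 = 0.5806; 0.79 · r_yy = 0.3371; r_yy = 0.3371 / 0.79 ≈ 0.43.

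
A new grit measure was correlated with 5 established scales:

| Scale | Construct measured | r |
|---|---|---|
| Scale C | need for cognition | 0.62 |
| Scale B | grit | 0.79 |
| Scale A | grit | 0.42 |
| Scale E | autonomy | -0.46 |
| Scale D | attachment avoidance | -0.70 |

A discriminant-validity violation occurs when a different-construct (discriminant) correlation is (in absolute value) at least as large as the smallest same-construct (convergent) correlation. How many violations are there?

Convergent (same construct = grit): Scale B, Scale A.
Smallest convergent = 0.42. Discriminant |r|: 0.62, 0.46, 0.70; count ≥ 0.42 → 3.

3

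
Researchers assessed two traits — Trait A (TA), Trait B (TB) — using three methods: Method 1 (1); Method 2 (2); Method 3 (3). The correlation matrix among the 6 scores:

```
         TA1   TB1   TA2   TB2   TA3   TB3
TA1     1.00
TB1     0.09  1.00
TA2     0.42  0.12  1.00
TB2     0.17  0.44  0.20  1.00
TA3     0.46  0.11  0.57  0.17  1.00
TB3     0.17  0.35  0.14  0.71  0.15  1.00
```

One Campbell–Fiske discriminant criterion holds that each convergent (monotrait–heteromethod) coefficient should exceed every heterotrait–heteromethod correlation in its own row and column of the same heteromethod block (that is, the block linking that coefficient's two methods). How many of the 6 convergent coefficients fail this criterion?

0

Each convergent coefficient versus the relevant comparison correlations:
TA (methods 1·2): 0.42 vs {0.17, 0.12} → pass.
TA (methods 1·3): 0.46 vs {0.17, 0.11} → pass.
TA (methods 2·3): 0.57 vs {0.14, 0.17} → pass.
TB (methods 1·2): 0.44 vs {0.12, 0.17} → pass.
TB (methods 1·3): 0.35 vs {0.11, 0.17} → pass.
TB (methods 2·3): 0.71 vs {0.17, 0.14} → pass.
0 of 6 fail.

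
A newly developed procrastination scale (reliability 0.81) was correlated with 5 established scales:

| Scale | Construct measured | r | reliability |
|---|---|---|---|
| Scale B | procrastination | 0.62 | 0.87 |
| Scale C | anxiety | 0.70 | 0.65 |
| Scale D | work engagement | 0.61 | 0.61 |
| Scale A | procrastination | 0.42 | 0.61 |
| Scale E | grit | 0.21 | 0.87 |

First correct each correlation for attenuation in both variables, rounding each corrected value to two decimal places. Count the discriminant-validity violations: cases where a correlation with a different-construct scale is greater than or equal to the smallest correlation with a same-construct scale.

Disattenuated r (r / √(r_scale · r_new)):
  Scale B (conv): 0.62 / √(0.87·0.81) = 0.74
  Scale C (disc): 0.70 / √(0.65·0.81) = 0.96
  Scale D (disc): 0.61 / √(0.61·0.81) = 0.87
  Scale A (conv): 0.42 / √(0.61·0.81) = 0.60
  Scale E (disc): 0.21 / √(0.87·0.81) = 0.25
Smallest convergent = 0.60. Discriminant values: 0.96, 0.87, 0.25; count ≥ 0.60 → 2.

2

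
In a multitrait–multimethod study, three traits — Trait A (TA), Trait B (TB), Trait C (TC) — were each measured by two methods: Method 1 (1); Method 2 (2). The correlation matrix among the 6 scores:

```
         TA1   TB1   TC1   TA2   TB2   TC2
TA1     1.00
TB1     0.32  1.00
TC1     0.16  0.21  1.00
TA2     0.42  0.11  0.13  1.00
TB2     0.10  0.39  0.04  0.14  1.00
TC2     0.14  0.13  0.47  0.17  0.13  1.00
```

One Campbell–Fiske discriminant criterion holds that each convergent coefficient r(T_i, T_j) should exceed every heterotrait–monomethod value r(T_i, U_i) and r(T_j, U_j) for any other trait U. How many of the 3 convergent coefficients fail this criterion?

0

Each convergent coefficient versus the relevant comparison correlations:
TA (methods 1·2): 0.42 vs {0.32, 0.14, 0.16, 0.17} → pass.
TB (methods 1·2): 0.39 vs {0.32, 0.14, 0.21, 0.13} → pass.
TC (methods 1·2): 0.47 vs {0.16, 0.17, 0.21, 0.13} → pass.
0 of 3 fail.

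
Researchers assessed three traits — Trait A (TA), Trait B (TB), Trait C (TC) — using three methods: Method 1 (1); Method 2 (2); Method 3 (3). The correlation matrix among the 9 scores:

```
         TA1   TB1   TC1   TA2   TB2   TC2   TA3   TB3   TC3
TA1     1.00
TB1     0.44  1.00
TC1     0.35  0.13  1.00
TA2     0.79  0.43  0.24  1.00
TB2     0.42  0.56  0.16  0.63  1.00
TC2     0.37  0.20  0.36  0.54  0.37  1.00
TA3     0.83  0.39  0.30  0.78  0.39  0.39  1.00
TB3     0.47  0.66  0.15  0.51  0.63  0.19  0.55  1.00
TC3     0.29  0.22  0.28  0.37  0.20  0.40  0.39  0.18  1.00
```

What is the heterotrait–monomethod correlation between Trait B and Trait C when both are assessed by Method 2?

0.37

Different traits, same method: r(TB2, TC2) = 0.37.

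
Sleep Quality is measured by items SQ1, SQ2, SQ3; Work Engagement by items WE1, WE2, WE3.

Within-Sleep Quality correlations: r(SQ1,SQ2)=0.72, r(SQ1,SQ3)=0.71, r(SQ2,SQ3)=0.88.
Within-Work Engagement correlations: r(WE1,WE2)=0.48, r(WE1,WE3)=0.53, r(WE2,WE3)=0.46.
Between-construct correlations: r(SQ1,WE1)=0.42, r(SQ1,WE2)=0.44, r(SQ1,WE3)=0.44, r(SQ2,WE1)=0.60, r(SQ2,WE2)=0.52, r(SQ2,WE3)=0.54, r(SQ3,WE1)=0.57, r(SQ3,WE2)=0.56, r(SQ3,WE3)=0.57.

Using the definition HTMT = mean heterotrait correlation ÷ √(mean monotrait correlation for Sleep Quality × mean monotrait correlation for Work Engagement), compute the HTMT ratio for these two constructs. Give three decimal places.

Between-construct mean = 4.66/9 = 0.5178.
Mean within-SQ = 2.31/3 = 0.7700; mean within-WE = 1.47/3 = 0.4900.
Geometric mean = √(0.7700 × 0.4900) = 0.6142.
HTMT = 0.5178 / 0.6142 = 0.843.

0.843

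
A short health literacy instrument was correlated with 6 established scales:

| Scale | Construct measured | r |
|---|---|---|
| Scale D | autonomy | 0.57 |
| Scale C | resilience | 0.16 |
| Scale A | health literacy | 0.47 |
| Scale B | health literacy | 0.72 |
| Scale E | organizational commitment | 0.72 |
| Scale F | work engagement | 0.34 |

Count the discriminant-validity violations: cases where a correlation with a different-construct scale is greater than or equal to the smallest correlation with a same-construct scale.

Convergent (same construct = health literacy): Scale A, Scale B.
Smallest convergent = 0.47. Discriminant values: 0.57, 0.16, 0.72, 0.34; count ≥ 0.47 → 2.

2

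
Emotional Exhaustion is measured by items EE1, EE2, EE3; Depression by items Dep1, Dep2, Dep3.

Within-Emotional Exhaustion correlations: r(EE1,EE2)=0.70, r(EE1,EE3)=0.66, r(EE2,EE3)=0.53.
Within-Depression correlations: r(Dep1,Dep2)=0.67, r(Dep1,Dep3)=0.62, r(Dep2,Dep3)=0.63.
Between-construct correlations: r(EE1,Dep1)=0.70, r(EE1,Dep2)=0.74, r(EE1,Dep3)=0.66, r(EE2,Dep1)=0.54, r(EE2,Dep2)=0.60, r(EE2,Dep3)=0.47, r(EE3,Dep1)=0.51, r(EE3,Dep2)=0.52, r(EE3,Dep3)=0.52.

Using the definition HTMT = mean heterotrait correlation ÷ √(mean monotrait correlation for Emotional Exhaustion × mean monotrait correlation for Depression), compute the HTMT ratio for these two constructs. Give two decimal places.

Mean heterotrait r = 5.26/9 = 0.5844.
Mean within-EE = 1.89/3 = 0.6300; mean within-Dep = 1.92/3 = 0.6400.
Geometric mean = √(0.6300 × 0.6400) = 0.6350.
HTMT = 0.5844 / 0.6350 = 0.92.

0.92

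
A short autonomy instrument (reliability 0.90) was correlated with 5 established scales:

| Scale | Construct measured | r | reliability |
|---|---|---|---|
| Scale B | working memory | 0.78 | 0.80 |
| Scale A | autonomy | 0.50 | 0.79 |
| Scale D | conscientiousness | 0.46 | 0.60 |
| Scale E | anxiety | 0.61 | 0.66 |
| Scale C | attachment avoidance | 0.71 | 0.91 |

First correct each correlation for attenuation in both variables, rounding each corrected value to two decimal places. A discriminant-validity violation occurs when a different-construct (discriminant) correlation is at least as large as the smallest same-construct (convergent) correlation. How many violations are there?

Disattenuated r (r / √(r_scale · r_new)):
  Scale B (disc): 0.78 / √(0.80·0.90) = 0.92
  Scale A (conv): 0.50 / √(0.79·0.90) = 0.59
  Scale D (disc): 0.46 / √(0.60·0.90) = 0.63
  Scale E (disc): 0.61 / √(0.66·0.90) = 0.79
  Scale C (disc): 0.71 / √(0.91·0.90) = 0.78
Smallest convergent = 0.59. Discriminant values: 0.92, 0.63, 0.79, 0.78; count ≥ 0.59 → 4.

4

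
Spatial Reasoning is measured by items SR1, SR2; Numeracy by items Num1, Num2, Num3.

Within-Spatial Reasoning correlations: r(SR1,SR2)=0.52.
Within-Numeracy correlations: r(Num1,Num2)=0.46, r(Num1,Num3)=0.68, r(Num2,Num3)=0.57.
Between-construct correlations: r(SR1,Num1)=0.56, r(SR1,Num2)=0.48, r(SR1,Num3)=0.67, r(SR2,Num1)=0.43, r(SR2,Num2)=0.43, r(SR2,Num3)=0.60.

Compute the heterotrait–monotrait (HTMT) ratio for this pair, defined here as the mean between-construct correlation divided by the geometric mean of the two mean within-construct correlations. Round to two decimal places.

Between-construct mean = 3.17/6 = 0.5283.
Mean within-SR = 0.52/1 = 0.5200; mean within-Num = 1.71/3 = 0.5700.
Geometric mean = √(0.5200 × 0.5700) = 0.5444.
HTMT = 0.5283 / 0.5444 = 0.97.

0.97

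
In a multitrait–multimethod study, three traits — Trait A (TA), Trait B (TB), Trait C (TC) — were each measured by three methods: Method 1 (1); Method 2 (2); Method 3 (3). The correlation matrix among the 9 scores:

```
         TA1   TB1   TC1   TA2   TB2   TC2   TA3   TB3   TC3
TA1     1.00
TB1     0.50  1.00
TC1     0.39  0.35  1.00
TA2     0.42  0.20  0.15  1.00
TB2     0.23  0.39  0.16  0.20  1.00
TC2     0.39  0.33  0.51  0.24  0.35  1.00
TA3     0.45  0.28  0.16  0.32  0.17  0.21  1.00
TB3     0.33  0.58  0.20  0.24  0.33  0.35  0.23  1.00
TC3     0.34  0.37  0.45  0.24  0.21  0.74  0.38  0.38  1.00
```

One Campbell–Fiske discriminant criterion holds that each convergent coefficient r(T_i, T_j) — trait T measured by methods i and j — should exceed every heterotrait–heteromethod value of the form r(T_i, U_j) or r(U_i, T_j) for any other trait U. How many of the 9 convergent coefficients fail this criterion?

1

Convergent coefficients and their comparison sets:
TA (methods 1·2): 0.42 vs {0.23, 0.20, 0.39, 0.15} → pass.
TA (methods 1·3): 0.45 vs {0.33, 0.28, 0.34, 0.16} → pass.
TA (methods 2·3): 0.32 vs {0.24, 0.17, 0.24, 0.21} → pass.
TB (methods 1·2): 0.39 vs {0.20, 0.23, 0.33, 0.16} → pass.
TB (methods 1·3): 0.58 vs {0.28, 0.33, 0.37, 0.20} → pass.
TB (methods 2·3): 0.33 vs {0.17, 0.24, 0.21, 0.35} → fail.
TC (methods 1·2): 0.51 vs {0.15, 0.39, 0.16, 0.33} → pass.
TC (methods 1·3): 0.45 vs {0.16, 0.34, 0.20, 0.37} → pass.
TC (methods 2·3): 0.74 vs {0.21, 0.24, 0.35, 0.21} → pass.
1 of 9 fail.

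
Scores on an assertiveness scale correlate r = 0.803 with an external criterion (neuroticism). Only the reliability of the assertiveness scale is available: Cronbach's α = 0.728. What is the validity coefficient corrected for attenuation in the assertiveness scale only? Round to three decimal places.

0.941

Single correction: r_c = r_obs / √r_xx = 0.803 / √0.728 = 0.803 / 0.8532 ≈ 0.941.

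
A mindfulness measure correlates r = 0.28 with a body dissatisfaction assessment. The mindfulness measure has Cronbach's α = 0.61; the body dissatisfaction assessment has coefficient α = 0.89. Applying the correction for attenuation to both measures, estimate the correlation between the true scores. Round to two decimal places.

r_true = r_obs / √(r_xx · r_yy) = 0.28 / √(0.61 × 0.89) = 0.28 / √0.5429 = 0.28 / 0.7368 ≈ 0.38.

0.38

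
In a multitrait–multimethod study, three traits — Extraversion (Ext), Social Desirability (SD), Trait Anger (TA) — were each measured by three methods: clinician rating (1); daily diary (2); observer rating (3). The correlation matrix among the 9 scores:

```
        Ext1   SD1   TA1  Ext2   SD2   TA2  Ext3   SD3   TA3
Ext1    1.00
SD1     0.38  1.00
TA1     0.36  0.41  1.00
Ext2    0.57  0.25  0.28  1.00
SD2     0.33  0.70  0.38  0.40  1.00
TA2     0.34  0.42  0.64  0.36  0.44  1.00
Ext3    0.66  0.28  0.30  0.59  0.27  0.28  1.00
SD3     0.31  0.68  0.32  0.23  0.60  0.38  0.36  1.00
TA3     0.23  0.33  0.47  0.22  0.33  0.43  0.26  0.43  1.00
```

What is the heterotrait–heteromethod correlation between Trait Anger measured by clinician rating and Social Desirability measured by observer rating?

0.32

Different traits and methods: r(TA1, SD3) = 0.32.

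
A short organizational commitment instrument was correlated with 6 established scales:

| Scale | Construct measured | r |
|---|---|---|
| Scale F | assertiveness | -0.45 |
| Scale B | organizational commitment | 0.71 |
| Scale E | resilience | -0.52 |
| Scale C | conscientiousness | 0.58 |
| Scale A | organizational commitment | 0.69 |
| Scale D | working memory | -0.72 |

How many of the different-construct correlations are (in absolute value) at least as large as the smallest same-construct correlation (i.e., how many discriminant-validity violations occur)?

1

Convergent (same construct = organizational commitment): Scale B, Scale A.
Smallest convergent = 0.69. Discriminant |r|: 0.45, 0.52, 0.58, 0.72; count ≥ 0.69 → 1.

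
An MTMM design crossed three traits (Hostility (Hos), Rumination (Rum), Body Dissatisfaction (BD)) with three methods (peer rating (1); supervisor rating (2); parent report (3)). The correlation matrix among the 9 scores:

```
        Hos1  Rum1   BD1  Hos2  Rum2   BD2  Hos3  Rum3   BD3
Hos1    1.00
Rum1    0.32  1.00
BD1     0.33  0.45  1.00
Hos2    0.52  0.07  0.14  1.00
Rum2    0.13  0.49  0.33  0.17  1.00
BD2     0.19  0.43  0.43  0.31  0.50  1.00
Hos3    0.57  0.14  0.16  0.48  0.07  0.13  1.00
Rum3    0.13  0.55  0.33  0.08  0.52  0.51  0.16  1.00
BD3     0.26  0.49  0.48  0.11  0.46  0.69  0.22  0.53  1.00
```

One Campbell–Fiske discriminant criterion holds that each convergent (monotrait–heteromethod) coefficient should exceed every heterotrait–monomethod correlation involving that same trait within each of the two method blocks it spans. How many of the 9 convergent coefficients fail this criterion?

4

Checking each validity diagonal entry against its comparison values:
Hos (methods 1·2): 0.52 vs {0.32, 0.17, 0.33, 0.31} → pass.
Hos (methods 1·3): 0.57 vs {0.32, 0.16, 0.33, 0.22} → pass.
Hos (methods 2·3): 0.48 vs {0.17, 0.16, 0.31, 0.22} → pass.
Rum (methods 1·2): 0.49 vs {0.32, 0.17, 0.45, 0.50} → fail.
Rum (methods 1·3): 0.55 vs {0.32, 0.16, 0.45, 0.53} → pass.
Rum (methods 2·3): 0.52 vs {0.17, 0.16, 0.50, 0.53} → fail.
BD (methods 1·2): 0.43 vs {0.33, 0.31, 0.45, 0.50} → fail.
BD (methods 1·3): 0.48 vs {0.33, 0.22, 0.45, 0.53} → fail.
BD (methods 2·3): 0.69 vs {0.31, 0.22, 0.50, 0.53} → pass.
4 of 9 fail.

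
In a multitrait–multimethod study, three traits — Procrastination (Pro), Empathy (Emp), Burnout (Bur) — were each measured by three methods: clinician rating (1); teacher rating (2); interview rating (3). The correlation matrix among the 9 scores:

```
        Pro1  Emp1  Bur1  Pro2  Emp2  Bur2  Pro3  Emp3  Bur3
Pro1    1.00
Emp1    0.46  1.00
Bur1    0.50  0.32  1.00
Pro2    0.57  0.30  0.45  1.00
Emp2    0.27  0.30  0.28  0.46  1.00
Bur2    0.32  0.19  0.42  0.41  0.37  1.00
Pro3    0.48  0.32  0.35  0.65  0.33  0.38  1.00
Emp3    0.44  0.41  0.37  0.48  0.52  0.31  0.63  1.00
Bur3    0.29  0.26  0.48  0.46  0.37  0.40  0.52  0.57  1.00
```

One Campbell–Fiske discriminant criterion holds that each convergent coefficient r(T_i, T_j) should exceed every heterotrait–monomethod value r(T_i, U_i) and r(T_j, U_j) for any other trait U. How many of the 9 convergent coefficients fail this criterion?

Each convergent coefficient versus the relevant comparison correlations:
Pro (methods 1·2): 0.57 vs {0.46, 0.46, 0.50, 0.41} → pass.
Pro (methods 1·3): 0.48 vs {0.46, 0.63, 0.50, 0.52} → fail.
Pro (methods 2·3): 0.65 vs {0.46, 0.63, 0.41, 0.52} → pass.
Emp (methods 1·2): 0.30 vs {0.46, 0.46, 0.32, 0.37} → fail.
Emp (methods 1·3): 0.41 vs {0.46, 0.63, 0.32, 0.57} → fail.
Emp (methods 2·3): 0.52 vs {0.46, 0.63, 0.37, 0.57} → fail.
Bur (methods 1·2): 0.42 vs {0.50, 0.41, 0.32, 0.37} → fail.
Bur (methods 1·3): 0.48 vs {0.50, 0.52, 0.32, 0.57} → fail.
Bur (methods 2·3): 0.40 vs {0.41, 0.52, 0.37, 0.57} → fail.
7 of 9 fail.

7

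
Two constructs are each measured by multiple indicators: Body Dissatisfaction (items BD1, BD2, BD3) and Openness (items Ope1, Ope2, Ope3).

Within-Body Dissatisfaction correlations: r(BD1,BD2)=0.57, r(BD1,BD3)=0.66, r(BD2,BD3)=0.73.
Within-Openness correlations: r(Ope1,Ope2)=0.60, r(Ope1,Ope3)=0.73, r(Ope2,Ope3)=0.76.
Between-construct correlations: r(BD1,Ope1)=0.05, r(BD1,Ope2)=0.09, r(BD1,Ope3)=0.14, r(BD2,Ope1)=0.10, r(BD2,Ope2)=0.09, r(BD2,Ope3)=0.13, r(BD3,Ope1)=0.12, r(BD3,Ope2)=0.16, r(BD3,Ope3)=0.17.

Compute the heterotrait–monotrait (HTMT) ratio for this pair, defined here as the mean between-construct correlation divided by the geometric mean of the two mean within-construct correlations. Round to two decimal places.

Mean between = 1.05/9 = 0.1167.
Mean within-BD = 1.96/3 = 0.6533; mean within-Ope = 2.09/3 = 0.6967.
Geometric mean = √(0.6533 × 0.6967) = 0.6747.
HTMT = 0.1167 / 0.6747 = 0.17.

0.17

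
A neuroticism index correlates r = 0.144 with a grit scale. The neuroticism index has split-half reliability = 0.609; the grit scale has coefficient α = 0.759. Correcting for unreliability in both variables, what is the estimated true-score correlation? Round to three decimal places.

r_true = r_obs / √(r_xx · r_yy) = 0.144 / √(0.609 × 0.759) = 0.144 / √0.462231 = 0.144 / 0.6799 ≈ 0.212.

0.212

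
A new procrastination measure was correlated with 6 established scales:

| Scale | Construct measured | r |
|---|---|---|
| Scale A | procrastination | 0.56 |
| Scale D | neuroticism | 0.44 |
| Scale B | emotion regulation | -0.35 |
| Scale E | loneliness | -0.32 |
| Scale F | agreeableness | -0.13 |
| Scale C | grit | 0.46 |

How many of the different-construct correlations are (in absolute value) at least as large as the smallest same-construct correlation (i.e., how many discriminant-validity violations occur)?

0

Convergent (same construct = procrastination): Scale A.
Smallest convergent = 0.56. Discriminant |r|: 0.44, 0.35, 0.32, 0.13, 0.46; count ≥ 0.56 → 0.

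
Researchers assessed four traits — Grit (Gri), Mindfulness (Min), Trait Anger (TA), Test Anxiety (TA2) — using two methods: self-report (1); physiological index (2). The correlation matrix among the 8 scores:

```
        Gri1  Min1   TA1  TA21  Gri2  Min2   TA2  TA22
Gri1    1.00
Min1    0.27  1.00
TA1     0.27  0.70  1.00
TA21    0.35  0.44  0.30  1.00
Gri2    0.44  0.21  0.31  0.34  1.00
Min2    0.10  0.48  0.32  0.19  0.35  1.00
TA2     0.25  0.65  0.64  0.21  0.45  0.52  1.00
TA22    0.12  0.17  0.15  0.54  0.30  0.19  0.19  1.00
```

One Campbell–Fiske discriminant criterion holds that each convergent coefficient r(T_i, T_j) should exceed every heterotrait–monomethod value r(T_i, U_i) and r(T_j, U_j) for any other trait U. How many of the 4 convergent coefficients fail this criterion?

Checking each validity diagonal entry against its comparison values:
Gri (methods 1·2): 0.44 vs {0.27, 0.35, 0.27, 0.45, 0.35, 0.30} → fail.
Min (methods 1·2): 0.48 vs {0.27, 0.35, 0.70, 0.52, 0.44, 0.19} → fail.
TA (methods 1·2): 0.64 vs {0.27, 0.45, 0.70, 0.52, 0.30, 0.19} → fail.
TA2 (methods 1·2): 0.54 vs {0.35, 0.30, 0.44, 0.19, 0.30, 0.19} → pass.
3 of 4 fail.

3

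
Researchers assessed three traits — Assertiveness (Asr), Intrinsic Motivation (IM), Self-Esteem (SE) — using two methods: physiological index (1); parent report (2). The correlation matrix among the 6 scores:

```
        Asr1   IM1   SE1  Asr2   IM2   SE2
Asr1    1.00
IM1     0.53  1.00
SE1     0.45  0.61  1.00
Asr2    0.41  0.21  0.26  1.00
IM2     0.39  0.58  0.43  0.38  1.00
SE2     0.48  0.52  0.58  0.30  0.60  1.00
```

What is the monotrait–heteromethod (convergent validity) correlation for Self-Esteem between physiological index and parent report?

Same trait (SE), different methods: r(SE1, SE2) = 0.58.

0.58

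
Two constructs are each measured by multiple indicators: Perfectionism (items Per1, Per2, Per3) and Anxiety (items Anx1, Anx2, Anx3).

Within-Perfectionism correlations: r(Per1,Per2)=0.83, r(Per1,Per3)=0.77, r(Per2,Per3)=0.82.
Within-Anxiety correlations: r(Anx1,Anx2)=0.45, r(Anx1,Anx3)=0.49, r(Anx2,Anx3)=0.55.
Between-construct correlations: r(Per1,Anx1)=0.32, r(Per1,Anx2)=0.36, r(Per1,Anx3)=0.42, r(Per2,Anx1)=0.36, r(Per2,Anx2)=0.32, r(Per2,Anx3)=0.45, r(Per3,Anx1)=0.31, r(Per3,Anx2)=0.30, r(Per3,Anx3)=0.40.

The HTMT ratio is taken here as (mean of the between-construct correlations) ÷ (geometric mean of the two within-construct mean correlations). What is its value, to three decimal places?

0.569

Mean heterotrait r = 3.24/9 = 0.3600.
Mean within-Per = 2.42/3 = 0.8067; mean within-Anx = 1.49/3 = 0.4967.
Geometric mean = √(0.8067 × 0.4967) = 0.6330.
HTMT = 0.3600 / 0.6330 = 0.569.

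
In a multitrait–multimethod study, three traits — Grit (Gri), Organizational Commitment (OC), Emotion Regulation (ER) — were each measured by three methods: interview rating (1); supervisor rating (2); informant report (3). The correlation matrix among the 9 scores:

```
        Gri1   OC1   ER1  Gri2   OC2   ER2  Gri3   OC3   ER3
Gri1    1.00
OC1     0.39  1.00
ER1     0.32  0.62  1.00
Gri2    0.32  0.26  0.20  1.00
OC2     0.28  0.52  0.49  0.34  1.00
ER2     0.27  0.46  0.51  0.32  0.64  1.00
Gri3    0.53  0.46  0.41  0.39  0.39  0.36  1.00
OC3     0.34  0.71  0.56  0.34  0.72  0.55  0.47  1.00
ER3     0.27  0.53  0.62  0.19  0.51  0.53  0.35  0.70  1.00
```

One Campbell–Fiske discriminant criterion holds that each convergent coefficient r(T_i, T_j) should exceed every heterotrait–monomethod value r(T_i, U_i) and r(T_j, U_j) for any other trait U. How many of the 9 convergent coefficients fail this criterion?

6

Each convergent coefficient versus the relevant comparison correlations:
Gri (methods 1·2): 0.32 vs {0.39, 0.34, 0.32, 0.32} → fail.
Gri (methods 1·3): 0.53 vs {0.39, 0.47, 0.32, 0.35} → pass.
Gri (methods 2·3): 0.39 vs {0.34, 0.47, 0.32, 0.35} → fail.
OC (methods 1·2): 0.52 vs {0.39, 0.34, 0.62, 0.64} → fail.
OC (methods 1·3): 0.71 vs {0.39, 0.47, 0.62, 0.70} → pass.
OC (methods 2·3): 0.72 vs {0.34, 0.47, 0.64, 0.70} → pass.
ER (methods 1·2): 0.51 vs {0.32, 0.32, 0.62, 0.64} → fail.
ER (methods 1·3): 0.62 vs {0.32, 0.35, 0.62, 0.70} → fail.
ER (methods 2·3): 0.53 vs {0.32, 0.35, 0.64, 0.70} → fail.
6 of 9 fail.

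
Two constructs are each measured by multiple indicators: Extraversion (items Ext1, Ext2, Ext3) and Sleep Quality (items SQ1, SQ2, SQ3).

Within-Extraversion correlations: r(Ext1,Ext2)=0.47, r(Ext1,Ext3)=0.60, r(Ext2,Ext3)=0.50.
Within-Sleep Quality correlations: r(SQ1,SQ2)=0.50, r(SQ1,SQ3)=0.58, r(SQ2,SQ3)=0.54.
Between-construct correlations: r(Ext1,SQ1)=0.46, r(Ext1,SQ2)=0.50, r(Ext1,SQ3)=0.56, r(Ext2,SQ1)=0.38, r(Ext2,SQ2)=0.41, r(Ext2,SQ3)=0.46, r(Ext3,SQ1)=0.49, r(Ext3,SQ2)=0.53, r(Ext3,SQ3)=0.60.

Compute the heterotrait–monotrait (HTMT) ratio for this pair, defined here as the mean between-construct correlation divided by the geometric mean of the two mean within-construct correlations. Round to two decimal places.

0.92

Mean between = 4.39/9 = 0.4878.
Mean within-Ext = 1.57/3 = 0.5233; mean within-SQ = 1.62/3 = 0.5400.
Geometric mean = √(0.5233 × 0.5400) = 0.5316.
HTMT = 0.4878 / 0.5316 = 0.92.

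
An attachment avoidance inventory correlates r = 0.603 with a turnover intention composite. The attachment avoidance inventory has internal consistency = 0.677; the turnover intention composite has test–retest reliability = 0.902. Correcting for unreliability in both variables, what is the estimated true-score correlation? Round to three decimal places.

0.772

r_true = r_obs / √(r_xx · r_yy) = 0.603 / √(0.677 × 0.902) = 0.603 / √0.610654 = 0.603 / 0.7814 ≈ 0.772.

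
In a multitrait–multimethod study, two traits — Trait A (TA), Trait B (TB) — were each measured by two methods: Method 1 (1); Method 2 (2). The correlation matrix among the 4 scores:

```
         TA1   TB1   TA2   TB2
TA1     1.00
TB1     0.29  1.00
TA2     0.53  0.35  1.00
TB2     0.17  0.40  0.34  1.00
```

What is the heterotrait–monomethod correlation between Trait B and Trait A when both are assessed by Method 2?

0.34

Different traits, same method: r(TB2, TA2) = 0.34.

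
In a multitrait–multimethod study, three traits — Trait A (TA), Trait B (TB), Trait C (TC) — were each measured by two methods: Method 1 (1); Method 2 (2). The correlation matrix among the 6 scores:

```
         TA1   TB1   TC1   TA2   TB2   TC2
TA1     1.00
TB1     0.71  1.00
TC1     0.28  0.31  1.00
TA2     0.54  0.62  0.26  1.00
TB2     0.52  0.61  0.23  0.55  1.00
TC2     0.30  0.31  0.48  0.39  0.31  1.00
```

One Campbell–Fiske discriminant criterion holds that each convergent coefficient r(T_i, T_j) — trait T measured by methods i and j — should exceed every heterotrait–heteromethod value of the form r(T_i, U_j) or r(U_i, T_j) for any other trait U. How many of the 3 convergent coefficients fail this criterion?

Each convergent coefficient versus the relevant comparison correlations:
TA (methods 1·2): 0.54 vs {0.52, 0.62, 0.30, 0.26} → fail.
TB (methods 1·2): 0.61 vs {0.62, 0.52, 0.31, 0.23} → fail.
TC (methods 1·2): 0.48 vs {0.26, 0.30, 0.23, 0.31} → pass.
2 of 3 fail.

2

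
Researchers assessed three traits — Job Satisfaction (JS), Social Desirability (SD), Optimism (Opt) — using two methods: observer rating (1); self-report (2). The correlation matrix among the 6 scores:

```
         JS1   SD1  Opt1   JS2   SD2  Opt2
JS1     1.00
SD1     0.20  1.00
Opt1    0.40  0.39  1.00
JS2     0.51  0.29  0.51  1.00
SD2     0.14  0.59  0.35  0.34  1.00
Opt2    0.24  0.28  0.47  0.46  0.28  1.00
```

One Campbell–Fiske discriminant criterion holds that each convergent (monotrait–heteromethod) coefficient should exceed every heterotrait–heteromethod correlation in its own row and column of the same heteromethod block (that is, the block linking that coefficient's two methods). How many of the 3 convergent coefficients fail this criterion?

Convergent coefficients and their comparison sets:
JS (methods 1·2): 0.51 vs {0.14, 0.29, 0.24, 0.51} → fail.
SD (methods 1·2): 0.59 vs {0.29, 0.14, 0.28, 0.35} → pass.
Opt (methods 1·2): 0.47 vs {0.51, 0.24, 0.35, 0.28} → fail.
2 of 3 fail.

2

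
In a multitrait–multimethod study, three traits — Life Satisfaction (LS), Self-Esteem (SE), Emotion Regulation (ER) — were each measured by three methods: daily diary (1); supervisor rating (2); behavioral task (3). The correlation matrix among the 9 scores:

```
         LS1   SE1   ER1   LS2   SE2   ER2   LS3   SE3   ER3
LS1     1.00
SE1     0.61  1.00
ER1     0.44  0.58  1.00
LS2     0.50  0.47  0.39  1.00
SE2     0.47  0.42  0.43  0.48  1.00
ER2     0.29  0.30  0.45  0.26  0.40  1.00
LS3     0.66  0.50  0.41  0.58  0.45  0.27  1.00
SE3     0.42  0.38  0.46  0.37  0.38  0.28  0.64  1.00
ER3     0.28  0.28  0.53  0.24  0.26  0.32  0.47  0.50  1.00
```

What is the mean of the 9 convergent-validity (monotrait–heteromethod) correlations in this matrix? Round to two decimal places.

Convergent values: 0.50, 0.66, 0.58, 0.42, 0.38, 0.38, 0.45, 0.53, 0.32; mean = 4.22/9 = 0.47.

0.47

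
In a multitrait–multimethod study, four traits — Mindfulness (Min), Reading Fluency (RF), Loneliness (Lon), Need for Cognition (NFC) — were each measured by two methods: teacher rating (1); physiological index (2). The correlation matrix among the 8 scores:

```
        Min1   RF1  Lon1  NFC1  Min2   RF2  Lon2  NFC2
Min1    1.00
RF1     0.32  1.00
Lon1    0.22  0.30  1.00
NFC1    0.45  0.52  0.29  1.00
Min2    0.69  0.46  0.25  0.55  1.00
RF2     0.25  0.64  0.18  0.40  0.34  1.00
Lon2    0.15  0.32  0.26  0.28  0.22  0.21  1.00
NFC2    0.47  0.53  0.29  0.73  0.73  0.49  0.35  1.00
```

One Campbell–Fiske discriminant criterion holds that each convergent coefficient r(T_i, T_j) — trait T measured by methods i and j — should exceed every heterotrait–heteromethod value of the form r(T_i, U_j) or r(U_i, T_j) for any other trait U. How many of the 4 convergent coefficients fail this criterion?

1

Each convergent coefficient versus the relevant comparison correlations:
Min (methods 1·2): 0.69 vs {0.25, 0.46, 0.15, 0.25, 0.47, 0.55} → pass.
RF (methods 1·2): 0.64 vs {0.46, 0.25, 0.32, 0.18, 0.53, 0.40} → pass.
Lon (methods 1·2): 0.26 vs {0.25, 0.15, 0.18, 0.32, 0.29, 0.28} → fail.
NFC (methods 1·2): 0.73 vs {0.55, 0.47, 0.40, 0.53, 0.28, 0.29} → pass.
1 of 4 fail.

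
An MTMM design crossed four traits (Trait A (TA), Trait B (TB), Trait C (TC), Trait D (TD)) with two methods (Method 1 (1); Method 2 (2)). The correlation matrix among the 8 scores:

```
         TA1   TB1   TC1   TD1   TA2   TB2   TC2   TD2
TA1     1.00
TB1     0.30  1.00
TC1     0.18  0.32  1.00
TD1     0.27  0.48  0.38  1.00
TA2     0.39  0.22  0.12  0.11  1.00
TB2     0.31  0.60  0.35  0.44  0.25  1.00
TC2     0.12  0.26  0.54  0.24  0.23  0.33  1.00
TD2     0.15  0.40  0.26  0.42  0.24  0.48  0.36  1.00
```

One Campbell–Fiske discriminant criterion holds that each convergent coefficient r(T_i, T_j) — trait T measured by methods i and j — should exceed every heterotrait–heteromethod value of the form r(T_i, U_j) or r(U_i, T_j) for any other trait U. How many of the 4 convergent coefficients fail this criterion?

1

Convergent coefficients and their comparison sets:
TA (methods 1·2): 0.39 vs {0.31, 0.22, 0.12, 0.12, 0.15, 0.11} → pass.
TB (methods 1·2): 0.60 vs {0.22, 0.31, 0.26, 0.35, 0.40, 0.44} → pass.
TC (methods 1·2): 0.54 vs {0.12, 0.12, 0.35, 0.26, 0.26, 0.24} → pass.
TD (methods 1·2): 0.42 vs {0.11, 0.15, 0.44, 0.40, 0.24, 0.26} → fail.
1 of 4 fail.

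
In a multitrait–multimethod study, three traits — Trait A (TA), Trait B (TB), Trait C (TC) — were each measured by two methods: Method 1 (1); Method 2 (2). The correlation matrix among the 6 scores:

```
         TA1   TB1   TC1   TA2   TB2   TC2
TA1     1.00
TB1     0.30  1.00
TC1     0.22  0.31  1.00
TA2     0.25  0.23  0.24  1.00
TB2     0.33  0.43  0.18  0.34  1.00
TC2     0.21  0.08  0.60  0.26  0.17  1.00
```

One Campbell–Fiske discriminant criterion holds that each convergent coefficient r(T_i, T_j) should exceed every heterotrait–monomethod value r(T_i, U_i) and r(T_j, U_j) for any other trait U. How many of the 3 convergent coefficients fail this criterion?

1

Checking each validity diagonal entry against its comparison values:
TA (methods 1·2): 0.25 vs {0.30, 0.34, 0.22, 0.26} → fail.
TB (methods 1·2): 0.43 vs {0.30, 0.34, 0.31, 0.17} → pass.
TC (methods 1·2): 0.60 vs {0.22, 0.26, 0.31, 0.17} → pass.
1 of 3 fail.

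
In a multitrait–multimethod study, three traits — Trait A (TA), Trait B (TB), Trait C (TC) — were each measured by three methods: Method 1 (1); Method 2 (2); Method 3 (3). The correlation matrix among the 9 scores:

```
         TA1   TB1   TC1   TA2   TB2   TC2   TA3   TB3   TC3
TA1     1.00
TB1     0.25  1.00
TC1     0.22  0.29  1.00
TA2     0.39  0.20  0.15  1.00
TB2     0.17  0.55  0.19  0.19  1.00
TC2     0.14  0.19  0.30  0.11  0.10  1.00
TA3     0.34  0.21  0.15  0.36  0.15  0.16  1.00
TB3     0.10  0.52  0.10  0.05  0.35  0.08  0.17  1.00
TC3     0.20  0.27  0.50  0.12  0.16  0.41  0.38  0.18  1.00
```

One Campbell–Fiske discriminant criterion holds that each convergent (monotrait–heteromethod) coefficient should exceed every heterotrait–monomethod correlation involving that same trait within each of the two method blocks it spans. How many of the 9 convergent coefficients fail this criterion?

2

Each convergent coefficient versus the relevant comparison correlations:
TA (methods 1·2): 0.39 vs {0.25, 0.19, 0.22, 0.11} → pass.
TA (methods 1·3): 0.34 vs {0.25, 0.17, 0.22, 0.38} → fail.
TA (methods 2·3): 0.36 vs {0.19, 0.17, 0.11, 0.38} → fail.
TB (methods 1·2): 0.55 vs {0.25, 0.19, 0.29, 0.10} → pass.
TB (methods 1·3): 0.52 vs {0.25, 0.17, 0.29, 0.18} → pass.
TB (methods 2·3): 0.35 vs {0.19, 0.17, 0.10, 0.18} → pass.
TC (methods 1·2): 0.30 vs {0.22, 0.11, 0.29, 0.10} → pass.
TC (methods 1·3): 0.50 vs {0.22, 0.38, 0.29, 0.18} → pass.
TC (methods 2·3): 0.41 vs {0.11, 0.38, 0.10, 0.18} → pass.
2 of 9 fail.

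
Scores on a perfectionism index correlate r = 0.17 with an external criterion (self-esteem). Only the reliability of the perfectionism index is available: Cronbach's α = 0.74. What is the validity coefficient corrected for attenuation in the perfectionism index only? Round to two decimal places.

0.20

Single correction: r_c = r_obs / √r_xx = 0.17 / √0.74 = 0.17 / 0.8602 ≈ 0.20.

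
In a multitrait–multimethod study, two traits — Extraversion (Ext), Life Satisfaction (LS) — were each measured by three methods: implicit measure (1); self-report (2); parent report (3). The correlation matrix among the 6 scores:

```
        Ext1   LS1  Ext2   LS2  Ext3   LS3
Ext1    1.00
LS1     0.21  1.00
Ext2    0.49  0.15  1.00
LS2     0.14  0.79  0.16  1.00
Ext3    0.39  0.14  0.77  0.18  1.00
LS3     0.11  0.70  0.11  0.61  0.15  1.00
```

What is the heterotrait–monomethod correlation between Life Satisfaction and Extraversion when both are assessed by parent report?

0.15

Different traits, same method: r(LS3, Ext3) = 0.15.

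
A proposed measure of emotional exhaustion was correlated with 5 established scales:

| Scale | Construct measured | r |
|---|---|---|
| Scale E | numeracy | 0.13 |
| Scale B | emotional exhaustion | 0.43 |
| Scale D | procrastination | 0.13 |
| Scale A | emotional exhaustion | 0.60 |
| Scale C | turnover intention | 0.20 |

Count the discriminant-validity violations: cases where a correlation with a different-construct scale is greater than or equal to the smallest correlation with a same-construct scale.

0

Convergent (same construct = emotional exhaustion): Scale B, Scale A.
Smallest convergent = 0.43. Discriminant values: 0.13, 0.13, 0.20; count ≥ 0.43 → 0.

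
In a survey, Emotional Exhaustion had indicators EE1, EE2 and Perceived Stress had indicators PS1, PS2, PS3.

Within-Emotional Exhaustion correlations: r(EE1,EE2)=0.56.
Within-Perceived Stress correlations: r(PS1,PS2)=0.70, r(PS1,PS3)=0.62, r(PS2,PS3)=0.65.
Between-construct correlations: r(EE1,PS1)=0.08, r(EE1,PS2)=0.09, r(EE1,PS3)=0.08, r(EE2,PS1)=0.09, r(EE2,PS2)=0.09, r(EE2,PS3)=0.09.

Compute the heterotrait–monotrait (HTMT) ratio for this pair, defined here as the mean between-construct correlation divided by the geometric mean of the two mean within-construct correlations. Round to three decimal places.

Mean heterotrait r = 0.52/6 = 0.0867.
Mean within-EE = 0.56/1 = 0.5600; mean within-PS = 1.97/3 = 0.6567.
Geometric mean = √(0.5600 × 0.6567) = 0.6064.
HTMT = 0.0867 / 0.6064 = 0.143.

0.143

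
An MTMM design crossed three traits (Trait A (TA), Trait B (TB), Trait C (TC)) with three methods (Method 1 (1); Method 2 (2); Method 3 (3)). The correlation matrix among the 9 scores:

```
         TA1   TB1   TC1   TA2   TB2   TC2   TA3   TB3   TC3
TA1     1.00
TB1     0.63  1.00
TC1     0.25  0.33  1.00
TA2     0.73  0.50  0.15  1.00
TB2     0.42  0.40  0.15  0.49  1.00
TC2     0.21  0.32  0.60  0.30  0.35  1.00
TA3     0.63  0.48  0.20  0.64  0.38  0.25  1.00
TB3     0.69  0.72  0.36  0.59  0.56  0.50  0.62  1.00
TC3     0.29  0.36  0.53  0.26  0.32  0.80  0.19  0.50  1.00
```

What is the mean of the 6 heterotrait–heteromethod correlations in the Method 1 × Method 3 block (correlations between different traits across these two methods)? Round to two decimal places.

0.40

HTHM values (method 1 × method 3): 0.69, 0.29, 0.48, 0.36, 0.20, 0.36; mean = 2.38/6 = 0.40.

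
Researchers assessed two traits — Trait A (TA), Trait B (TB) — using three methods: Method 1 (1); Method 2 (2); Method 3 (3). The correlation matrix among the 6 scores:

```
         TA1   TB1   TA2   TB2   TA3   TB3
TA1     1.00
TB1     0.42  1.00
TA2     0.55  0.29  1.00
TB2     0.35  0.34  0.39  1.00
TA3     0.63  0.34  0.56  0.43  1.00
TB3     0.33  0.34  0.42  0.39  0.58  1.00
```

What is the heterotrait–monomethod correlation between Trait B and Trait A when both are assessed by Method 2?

Different traits, same method: r(TB2, TA2) = 0.39.

0.39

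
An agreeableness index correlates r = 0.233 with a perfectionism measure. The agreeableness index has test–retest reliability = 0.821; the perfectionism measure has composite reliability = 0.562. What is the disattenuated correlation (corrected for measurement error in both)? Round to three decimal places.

0.343

r_true = r_obs / √(r_xx · r_yy) = 0.233 / √(0.821 × 0.562) = 0.233 / √0.461402 = 0.233 / 0.6793 ≈ 0.343.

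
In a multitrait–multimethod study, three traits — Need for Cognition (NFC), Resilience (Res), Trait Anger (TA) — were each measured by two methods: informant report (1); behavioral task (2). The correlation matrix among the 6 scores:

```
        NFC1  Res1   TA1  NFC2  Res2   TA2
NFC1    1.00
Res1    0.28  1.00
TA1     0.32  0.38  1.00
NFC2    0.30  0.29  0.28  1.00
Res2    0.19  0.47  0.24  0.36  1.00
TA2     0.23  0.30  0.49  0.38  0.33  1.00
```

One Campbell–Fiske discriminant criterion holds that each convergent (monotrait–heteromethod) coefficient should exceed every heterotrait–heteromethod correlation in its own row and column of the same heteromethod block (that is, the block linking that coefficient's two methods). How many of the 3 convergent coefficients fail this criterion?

0

Checking each validity diagonal entry against its comparison values:
NFC (methods 1·2): 0.30 vs {0.19, 0.29, 0.23, 0.28} → pass.
Res (methods 1·2): 0.47 vs {0.29, 0.19, 0.30, 0.24} → pass.
TA (methods 1·2): 0.49 vs {0.28, 0.23, 0.24, 0.30} → pass.
0 of 3 fail.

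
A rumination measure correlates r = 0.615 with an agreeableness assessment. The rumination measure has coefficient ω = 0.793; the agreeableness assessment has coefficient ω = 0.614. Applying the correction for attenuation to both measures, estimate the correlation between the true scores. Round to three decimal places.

r_true = r_obs / √(r_xx · r_yy) = 0.615 / √(0.793 × 0.614) = 0.615 / √0.486902 = 0.615 / 0.6978 ≈ 0.881.

0.881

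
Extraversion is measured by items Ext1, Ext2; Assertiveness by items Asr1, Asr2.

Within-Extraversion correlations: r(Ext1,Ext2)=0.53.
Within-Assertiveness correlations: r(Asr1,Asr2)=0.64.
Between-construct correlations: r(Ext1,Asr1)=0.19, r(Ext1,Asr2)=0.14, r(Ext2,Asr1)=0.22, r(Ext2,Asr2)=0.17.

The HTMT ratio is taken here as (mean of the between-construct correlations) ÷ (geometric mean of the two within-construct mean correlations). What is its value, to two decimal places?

0.31

Between-construct mean = 0.72/4 = 0.1800.
Mean within-Ext = 0.53/1 = 0.5300; mean within-Asr = 0.64/1 = 0.6400.
Geometric mean = √(0.5300 × 0.6400) = 0.5824.
HTMT = 0.1800 / 0.5824 = 0.31.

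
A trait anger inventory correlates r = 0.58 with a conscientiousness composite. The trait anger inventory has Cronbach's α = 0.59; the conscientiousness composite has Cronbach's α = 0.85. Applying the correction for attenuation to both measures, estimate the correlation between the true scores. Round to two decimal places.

0.82

r_true = r_obs / √(r_xx · r_yy) = 0.58 / √(0.59 × 0.85) = 0.58 / √0.5015 = 0.58 / 0.7082 ≈ 0.82.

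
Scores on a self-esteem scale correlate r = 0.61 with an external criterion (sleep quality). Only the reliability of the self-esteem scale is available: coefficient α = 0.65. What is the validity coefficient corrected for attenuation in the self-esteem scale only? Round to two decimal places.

0.76

Single correction: r_c = r_obs / √r_xx = 0.61 / √0.65 = 0.61 / 0.8062 ≈ 0.76.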